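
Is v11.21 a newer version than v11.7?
Yes. Version numbers are compared segment by segment as integers, not as decimals: minor version 21 > 7, so v11.21 > v11.7 (even though the decimal 11.21 < 11.7).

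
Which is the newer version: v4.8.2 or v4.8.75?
v4.8.75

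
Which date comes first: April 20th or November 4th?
April 20th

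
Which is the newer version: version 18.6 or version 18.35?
version 18.35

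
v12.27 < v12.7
False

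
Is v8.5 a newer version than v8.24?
No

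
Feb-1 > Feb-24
False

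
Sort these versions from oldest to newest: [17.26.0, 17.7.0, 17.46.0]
[17.7.0, 17.26.0, 17.46.0]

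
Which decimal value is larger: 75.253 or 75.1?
75.253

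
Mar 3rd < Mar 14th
True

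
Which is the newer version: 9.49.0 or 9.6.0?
9.49.0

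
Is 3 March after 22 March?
No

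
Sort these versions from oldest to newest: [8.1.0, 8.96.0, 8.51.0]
[8.1.0, 8.51.0, 8.96.0]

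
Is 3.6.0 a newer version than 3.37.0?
No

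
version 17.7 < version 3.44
False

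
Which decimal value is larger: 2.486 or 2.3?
2.486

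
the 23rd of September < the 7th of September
False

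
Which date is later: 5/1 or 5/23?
5/23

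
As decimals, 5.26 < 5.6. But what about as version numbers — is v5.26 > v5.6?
True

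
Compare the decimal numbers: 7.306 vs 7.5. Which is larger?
7.5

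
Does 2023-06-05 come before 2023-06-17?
Yes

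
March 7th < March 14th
True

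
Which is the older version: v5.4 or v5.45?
v5.4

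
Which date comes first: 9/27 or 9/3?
9/3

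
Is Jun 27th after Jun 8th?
Yes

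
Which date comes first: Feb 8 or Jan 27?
Jan 27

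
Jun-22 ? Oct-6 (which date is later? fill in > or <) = <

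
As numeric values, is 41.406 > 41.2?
True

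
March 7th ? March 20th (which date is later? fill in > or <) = <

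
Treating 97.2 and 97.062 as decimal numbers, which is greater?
97.2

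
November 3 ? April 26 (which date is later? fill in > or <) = >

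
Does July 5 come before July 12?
Yes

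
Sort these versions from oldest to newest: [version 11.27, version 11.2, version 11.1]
[version 11.1, version 11.2, version 11.27]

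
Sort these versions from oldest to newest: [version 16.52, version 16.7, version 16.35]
[version 16.7, version 16.35, version 16.52]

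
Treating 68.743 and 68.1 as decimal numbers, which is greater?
68.743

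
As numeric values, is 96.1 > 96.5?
False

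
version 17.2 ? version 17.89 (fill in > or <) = <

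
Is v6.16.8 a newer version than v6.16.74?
No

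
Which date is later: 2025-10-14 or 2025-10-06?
2025-10-14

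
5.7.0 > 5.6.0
True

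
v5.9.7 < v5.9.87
True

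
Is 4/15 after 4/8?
Yes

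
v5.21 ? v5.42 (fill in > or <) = <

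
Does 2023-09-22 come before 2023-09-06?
No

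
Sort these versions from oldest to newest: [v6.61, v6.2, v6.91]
[v6.2, v6.61, v6.91]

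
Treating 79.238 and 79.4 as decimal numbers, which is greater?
79.4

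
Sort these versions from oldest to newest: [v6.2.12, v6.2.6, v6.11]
[v6.2.6, v6.2.12, v6.11]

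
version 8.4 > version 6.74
True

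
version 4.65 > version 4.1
True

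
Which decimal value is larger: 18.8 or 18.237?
18.8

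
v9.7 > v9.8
False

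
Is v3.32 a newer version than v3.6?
Yes. Version numbers are compared segment by segment as integers, not as decimals: minor version 32 > 6, so v3.32 > v3.6 (even though the decimal 3.32 < 3.6).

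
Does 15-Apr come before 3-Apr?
No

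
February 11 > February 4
True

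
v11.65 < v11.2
False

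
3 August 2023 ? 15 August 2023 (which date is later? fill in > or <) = <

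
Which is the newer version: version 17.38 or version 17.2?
version 17.38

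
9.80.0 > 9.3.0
True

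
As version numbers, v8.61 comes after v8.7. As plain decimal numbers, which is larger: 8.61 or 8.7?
8.7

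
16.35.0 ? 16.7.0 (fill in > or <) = >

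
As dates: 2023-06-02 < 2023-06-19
True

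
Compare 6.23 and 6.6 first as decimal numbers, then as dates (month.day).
As decimals: 6.23 < 6.6. As dates: 6/23 is later than 6/6 (day 23 > day 6).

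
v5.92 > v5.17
True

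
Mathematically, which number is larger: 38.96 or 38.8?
38.96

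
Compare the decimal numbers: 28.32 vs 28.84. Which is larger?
28.84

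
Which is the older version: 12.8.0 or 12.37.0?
12.8.0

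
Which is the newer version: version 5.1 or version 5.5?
version 5.5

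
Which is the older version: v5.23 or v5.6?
v5.6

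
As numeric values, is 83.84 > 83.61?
True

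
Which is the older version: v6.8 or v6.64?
v6.8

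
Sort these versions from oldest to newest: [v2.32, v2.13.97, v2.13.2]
[v2.13.2, v2.13.97, v2.32]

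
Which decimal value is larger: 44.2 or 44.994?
44.994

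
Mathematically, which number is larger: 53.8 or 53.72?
53.8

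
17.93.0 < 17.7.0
False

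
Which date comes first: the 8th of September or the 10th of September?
the 8th of September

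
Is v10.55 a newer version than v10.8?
Yes. Version numbers are compared segment by segment as integers, not as decimals: minor version 55 > 8, so v10.55 > v10.8 (even though the decimal 10.55 < 10.8).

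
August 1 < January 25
False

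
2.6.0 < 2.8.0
True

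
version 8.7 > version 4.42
True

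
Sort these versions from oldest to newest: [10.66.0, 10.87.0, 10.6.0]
[10.6.0, 10.66.0, 10.87.0]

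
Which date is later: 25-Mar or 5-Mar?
25-Mar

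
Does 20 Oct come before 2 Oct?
No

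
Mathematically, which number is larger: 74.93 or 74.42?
74.93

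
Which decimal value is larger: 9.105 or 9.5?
9.5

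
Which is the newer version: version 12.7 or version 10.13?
version 12.7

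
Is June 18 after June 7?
Yes. Day 18 comes after day 7 in June — this is a date comparison, not a decimal one (the decimal 6.18 would be smaller than 6.7).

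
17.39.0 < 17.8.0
False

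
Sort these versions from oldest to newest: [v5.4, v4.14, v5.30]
[v4.14, v5.4, v5.30]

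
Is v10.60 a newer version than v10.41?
Yes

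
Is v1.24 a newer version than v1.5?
Yes. Version numbers are compared segment by segment as integers, not as decimals: minor version 24 > 5, so v1.24 > v1.5 (even though the decimal 1.24 < 1.5).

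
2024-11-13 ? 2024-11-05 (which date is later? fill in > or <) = >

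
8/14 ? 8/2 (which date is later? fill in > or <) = >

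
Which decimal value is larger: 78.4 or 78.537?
78.537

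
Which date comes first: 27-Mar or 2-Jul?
27-Mar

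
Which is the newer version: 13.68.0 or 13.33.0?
13.68.0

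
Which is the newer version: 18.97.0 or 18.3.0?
18.97.0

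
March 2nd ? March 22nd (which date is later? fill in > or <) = <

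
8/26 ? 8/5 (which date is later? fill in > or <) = >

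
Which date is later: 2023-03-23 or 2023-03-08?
2023-03-23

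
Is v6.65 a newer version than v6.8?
Yes. Version numbers are compared segment by segment as integers, not as decimals: minor version 65 > 8, so v6.65 > v6.8 (even though the decimal 6.65 < 6.8).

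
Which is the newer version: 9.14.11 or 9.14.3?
9.14.11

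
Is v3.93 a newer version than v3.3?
Yes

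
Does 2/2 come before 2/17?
Yes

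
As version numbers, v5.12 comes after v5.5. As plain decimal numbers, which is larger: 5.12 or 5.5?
5.5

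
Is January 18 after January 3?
Yes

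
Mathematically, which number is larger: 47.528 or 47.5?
47.528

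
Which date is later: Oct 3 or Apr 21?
Oct 3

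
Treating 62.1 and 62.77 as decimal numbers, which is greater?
62.77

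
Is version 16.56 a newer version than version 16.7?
Yes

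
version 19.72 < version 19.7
False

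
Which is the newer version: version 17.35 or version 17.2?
version 17.35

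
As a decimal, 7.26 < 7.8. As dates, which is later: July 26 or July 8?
July 26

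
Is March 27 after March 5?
Yes. Day 27 comes after day 5 in March — this is a date comparison, not a decimal one (the decimal 3.27 would be smaller than 3.5).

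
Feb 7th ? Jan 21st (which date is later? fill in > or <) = >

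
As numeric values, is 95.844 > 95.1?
True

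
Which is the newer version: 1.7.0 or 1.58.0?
1.58.0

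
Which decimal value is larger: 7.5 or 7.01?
7.5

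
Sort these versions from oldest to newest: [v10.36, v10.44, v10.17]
[v10.17, v10.36, v10.44]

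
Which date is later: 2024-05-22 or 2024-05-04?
2024-05-22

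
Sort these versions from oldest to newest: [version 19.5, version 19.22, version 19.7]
[version 19.5, version 19.7, version 19.22]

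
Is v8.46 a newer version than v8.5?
Yes. Version numbers are compared segment by segment as integers, not as decimals: minor version 46 > 5, so v8.46 > v8.5 (even though the decimal 8.46 < 8.5).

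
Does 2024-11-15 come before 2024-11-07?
No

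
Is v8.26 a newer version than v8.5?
Yes. Version numbers are compared segment by segment as integers, not as decimals: minor version 26 > 5, so v8.26 > v8.5 (even though the decimal 8.26 < 8.5).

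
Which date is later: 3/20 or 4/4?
4/4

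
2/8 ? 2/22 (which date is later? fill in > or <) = <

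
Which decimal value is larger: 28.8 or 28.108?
28.8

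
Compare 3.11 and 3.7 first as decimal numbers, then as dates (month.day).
As decimals: 3.11 < 3.7. As dates: 3/11 is later than 3/7 (day 11 > day 7).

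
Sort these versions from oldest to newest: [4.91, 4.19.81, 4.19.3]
[4.19.3, 4.19.81, 4.91]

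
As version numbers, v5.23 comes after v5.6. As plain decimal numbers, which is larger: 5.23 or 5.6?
5.6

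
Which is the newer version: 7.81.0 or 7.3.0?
7.81.0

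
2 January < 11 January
True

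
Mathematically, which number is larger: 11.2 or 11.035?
11.2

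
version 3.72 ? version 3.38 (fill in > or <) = >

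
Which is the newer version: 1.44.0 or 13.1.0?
13.1.0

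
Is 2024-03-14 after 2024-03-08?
Yes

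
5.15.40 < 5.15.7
False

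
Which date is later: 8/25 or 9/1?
9/1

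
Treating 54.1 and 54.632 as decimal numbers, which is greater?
54.632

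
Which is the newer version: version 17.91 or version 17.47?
version 17.91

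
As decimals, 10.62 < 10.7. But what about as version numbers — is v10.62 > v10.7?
True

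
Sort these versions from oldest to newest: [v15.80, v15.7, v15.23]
[v15.7, v15.23, v15.80]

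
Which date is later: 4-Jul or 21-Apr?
4-Jul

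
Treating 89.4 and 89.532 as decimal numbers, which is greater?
89.532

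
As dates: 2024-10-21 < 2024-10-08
False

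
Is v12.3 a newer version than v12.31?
No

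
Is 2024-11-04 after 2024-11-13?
No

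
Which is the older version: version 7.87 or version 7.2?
version 7.2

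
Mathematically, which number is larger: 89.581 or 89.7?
89.7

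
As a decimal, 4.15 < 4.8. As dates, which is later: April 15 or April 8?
April 15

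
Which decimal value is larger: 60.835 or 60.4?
60.835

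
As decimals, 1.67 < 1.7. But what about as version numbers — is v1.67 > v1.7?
True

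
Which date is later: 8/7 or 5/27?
8/7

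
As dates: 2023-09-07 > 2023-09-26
False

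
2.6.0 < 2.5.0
False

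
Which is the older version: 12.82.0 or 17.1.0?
12.82.0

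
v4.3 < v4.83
True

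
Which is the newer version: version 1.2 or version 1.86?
version 1.86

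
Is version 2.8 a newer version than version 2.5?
Yes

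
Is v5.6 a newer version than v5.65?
No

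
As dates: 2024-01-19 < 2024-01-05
False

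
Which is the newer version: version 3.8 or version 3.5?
version 3.8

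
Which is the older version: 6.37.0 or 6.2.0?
6.2.0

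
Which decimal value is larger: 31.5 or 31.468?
31.5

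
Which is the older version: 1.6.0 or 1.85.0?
1.6.0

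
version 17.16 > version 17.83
False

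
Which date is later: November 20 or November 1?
November 20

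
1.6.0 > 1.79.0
False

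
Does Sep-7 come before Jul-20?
No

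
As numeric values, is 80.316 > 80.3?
True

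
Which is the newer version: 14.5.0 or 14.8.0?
14.8.0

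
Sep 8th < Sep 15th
True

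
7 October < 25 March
False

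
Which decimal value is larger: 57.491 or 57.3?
57.491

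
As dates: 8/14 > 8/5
True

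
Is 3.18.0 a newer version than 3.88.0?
No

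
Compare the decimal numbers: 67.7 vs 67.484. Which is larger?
67.7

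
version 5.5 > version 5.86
False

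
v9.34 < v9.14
False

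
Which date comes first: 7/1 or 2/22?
2/22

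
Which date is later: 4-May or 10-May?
10-May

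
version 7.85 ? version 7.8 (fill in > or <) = >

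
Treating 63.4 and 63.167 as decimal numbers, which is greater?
63.4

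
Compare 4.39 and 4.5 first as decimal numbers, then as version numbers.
As decimals: 4.39 < 4.5. As versions: v4.39 > v4.5 (minor version 39 > 5).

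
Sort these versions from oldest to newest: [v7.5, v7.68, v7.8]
[v7.5, v7.8, v7.68]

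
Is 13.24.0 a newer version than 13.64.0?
No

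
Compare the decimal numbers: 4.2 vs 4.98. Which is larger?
4.98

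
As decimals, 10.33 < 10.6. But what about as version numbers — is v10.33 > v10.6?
True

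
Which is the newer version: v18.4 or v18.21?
v18.21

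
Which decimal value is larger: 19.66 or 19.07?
19.66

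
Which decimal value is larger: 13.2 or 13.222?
13.222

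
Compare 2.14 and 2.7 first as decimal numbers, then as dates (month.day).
As decimals: 2.14 < 2.7. As dates: 2/14 is later than 2/7 (day 14 > day 7).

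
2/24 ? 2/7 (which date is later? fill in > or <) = >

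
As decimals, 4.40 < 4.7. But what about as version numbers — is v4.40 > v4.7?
True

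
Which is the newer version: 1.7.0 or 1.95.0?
1.95.0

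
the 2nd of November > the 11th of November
False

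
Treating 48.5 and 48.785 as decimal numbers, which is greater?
48.785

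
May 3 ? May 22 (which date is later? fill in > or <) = <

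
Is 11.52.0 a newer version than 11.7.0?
Yes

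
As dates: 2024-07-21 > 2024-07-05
True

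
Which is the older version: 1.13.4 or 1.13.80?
1.13.4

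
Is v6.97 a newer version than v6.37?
Yes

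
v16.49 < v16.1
False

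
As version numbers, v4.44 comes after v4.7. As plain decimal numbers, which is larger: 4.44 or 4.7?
4.7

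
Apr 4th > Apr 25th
False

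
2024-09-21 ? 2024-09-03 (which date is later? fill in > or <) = >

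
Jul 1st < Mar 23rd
False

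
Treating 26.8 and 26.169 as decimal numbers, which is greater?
26.8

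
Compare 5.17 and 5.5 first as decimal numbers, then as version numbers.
As decimals: 5.17 < 5.5. As versions: v5.17 > v5.5 (minor version 17 > 5).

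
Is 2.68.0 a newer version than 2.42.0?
Yes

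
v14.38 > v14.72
False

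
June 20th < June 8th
False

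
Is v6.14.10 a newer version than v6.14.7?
Yes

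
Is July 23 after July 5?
Yes. Day 23 comes after day 5 in July — this is a date comparison, not a decimal one (the decimal 7.23 would be smaller than 7.5).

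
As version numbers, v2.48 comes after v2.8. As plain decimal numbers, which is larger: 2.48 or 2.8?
2.8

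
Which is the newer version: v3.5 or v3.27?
v3.27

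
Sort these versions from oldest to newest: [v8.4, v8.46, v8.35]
[v8.4, v8.35, v8.46]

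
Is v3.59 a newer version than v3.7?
Yes. Version numbers are compared segment by segment as integers, not as decimals: minor version 59 > 7, so v3.59 > v3.7 (even though the decimal 3.59 < 3.7).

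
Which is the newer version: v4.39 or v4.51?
v4.51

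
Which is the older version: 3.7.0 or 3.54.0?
3.7.0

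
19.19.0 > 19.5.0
True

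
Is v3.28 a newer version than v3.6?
Yes. Version numbers are compared segment by segment as integers, not as decimals: minor version 28 > 6, so v3.28 > v3.6 (even though the decimal 3.28 < 3.6).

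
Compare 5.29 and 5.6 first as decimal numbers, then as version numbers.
As decimals: 5.29 < 5.6. As versions: v5.29 > v5.6 (minor version 29 > 6).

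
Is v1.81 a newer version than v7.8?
No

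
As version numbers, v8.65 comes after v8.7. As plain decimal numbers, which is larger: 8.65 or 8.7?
8.7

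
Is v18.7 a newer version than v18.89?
No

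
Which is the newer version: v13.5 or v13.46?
v13.46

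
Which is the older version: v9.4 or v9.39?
v9.4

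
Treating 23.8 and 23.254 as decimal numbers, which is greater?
23.8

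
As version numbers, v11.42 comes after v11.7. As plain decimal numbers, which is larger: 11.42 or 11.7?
11.7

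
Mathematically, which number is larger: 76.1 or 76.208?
76.208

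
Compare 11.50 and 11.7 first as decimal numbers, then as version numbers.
As decimals: 11.50 < 11.7. As versions: v11.50 > v11.7 (minor version 50 > 7).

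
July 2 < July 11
True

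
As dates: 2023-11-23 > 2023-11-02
True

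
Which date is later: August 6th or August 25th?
August 25th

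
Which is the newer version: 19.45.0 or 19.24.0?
19.45.0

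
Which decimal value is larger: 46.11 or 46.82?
46.82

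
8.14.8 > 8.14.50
False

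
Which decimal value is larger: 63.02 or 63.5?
63.5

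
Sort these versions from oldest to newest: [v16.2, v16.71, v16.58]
[v16.2, v16.58, v16.71]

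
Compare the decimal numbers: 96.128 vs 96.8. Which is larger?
96.8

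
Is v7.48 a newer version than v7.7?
Yes. Version numbers are compared segment by segment as integers, not as decimals: minor version 48 > 7, so v7.48 > v7.7 (even though the decimal 7.48 < 7.7).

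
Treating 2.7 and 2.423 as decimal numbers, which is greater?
2.7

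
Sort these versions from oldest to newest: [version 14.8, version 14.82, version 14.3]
[version 14.3, version 14.8, version 14.82]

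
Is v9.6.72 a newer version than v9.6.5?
Yes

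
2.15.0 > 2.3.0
True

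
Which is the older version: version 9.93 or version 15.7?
version 9.93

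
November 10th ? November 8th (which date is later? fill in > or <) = >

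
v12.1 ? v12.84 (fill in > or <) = <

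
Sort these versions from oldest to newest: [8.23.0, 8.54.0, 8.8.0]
[8.8.0, 8.23.0, 8.54.0]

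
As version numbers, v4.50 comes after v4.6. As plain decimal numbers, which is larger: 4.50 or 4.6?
4.6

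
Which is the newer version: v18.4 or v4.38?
v18.4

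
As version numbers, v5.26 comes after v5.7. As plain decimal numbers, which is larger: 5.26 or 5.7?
5.7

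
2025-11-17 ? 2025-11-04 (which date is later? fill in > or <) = >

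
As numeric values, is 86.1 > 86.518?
False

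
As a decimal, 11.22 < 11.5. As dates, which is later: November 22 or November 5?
November 22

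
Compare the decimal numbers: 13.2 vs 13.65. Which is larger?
13.65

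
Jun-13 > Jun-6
True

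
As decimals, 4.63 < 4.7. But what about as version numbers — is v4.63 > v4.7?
True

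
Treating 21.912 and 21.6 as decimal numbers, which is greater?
21.912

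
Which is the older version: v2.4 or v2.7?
v2.4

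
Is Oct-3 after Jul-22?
Yes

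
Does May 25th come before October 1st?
Yes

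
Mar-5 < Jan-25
False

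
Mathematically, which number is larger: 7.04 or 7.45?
7.45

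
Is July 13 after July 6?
Yes. Day 13 comes after day 6 in July — this is a date comparison, not a decimal one (the decimal 7.13 would be smaller than 7.6).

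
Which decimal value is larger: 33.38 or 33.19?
33.38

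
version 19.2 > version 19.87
False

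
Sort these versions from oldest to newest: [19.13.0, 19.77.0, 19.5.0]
[19.5.0, 19.13.0, 19.77.0]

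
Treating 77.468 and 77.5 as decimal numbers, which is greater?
77.5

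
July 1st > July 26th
False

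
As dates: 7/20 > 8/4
False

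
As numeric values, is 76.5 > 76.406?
True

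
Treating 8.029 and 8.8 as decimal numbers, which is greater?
8.8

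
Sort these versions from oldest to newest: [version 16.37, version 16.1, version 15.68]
[version 15.68, version 16.1, version 16.37]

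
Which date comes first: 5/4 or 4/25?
4/25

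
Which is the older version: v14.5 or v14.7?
v14.5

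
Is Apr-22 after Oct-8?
No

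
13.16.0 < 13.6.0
False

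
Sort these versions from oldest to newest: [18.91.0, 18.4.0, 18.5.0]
[18.4.0, 18.5.0, 18.91.0]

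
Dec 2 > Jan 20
True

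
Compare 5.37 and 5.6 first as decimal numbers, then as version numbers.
As decimals: 5.37 < 5.6. As versions: v5.37 > v5.6 (minor version 37 > 6).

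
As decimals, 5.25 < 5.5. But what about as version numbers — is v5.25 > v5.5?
True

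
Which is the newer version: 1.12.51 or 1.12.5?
1.12.51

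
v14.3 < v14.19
True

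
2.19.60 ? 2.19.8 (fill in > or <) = >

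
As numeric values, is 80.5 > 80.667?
False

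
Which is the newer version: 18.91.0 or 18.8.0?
18.91.0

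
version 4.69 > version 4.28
True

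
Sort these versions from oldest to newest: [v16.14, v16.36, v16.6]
[v16.6, v16.14, v16.36]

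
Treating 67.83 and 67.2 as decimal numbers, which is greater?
67.83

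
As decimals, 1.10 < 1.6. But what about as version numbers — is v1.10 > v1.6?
True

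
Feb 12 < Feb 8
False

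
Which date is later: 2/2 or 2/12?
2/12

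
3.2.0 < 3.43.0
True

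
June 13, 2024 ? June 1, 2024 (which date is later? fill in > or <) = >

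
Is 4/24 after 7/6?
No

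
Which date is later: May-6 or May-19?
May-19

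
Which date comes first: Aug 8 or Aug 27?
Aug 8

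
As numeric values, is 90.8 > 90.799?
True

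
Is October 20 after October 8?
Yes. Day 20 comes after day 8 in October — this is a date comparison, not a decimal one (the decimal 10.20 would be smaller than 10.8).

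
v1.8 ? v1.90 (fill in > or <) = <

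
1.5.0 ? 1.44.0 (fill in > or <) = <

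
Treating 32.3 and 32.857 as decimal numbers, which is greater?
32.857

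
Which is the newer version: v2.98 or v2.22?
v2.98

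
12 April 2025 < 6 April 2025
False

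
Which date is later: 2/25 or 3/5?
3/5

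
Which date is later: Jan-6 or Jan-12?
Jan-12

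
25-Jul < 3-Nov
True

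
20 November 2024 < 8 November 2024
False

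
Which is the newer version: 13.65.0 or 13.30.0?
13.65.0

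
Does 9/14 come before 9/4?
No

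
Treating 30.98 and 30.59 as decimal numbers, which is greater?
30.98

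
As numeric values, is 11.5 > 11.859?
False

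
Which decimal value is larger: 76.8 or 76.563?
76.8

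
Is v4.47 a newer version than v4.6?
Yes. Version numbers are compared segment by segment as integers, not as decimals: minor version 47 > 6, so v4.47 > v4.6 (even though the decimal 4.47 < 4.6).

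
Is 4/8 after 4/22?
No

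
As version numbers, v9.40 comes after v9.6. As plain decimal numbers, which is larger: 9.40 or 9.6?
9.6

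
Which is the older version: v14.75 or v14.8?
v14.8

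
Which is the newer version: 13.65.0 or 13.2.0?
13.65.0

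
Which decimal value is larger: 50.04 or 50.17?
50.17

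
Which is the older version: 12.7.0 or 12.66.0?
12.7.0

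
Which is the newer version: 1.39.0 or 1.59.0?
1.59.0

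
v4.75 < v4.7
False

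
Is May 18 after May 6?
Yes. Day 18 comes after day 6 in May — this is a date comparison, not a decimal one (the decimal 5.18 would be smaller than 5.6).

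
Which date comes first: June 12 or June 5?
June 5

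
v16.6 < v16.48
True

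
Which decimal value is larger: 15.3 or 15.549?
15.549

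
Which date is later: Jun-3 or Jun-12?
Jun-12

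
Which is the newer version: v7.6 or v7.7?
v7.7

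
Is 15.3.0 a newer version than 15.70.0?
No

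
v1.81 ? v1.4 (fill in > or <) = >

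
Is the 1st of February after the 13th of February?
No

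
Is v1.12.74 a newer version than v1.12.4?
Yes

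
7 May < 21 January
False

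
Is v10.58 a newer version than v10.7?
Yes. Version numbers are compared segment by segment as integers, not as decimals: minor version 58 > 7, so v10.58 > v10.7 (even though the decimal 10.58 < 10.7).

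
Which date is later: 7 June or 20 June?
20 June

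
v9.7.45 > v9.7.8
True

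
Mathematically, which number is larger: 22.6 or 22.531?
22.6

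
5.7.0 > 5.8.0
False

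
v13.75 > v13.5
True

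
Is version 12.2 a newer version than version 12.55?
No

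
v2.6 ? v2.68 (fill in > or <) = <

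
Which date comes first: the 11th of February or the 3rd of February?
the 3rd of February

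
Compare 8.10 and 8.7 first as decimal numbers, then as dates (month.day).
As decimals: 8.10 < 8.7. As dates: 8/10 is later than 8/7 (day 10 > day 7).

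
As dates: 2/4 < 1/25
False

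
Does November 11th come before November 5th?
No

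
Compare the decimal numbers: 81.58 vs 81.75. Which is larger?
81.75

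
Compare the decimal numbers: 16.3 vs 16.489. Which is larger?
16.489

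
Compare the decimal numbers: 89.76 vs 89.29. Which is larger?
89.76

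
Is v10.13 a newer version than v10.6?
Yes. Version numbers are compared segment by segment as integers, not as decimals: minor version 13 > 6, so v10.13 > v10.6 (even though the decimal 10.13 < 10.6).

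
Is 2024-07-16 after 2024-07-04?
Yes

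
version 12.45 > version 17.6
False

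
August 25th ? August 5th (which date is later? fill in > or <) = >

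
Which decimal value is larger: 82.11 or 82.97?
82.97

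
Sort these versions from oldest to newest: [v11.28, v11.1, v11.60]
[v11.1, v11.28, v11.60]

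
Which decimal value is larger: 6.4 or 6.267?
6.4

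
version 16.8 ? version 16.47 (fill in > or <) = <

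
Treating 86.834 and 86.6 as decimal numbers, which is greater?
86.834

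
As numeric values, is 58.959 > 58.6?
True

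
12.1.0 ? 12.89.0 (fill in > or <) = <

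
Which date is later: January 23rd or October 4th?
October 4th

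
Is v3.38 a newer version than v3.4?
Yes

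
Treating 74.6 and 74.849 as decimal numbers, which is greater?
74.849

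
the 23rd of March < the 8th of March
False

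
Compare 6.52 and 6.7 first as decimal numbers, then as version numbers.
As decimals: 6.52 < 6.7. As versions: v6.52 > v6.7 (minor version 52 > 7).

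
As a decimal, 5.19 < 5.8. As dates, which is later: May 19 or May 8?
May 19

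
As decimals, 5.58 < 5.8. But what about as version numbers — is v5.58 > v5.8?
True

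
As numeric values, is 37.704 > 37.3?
True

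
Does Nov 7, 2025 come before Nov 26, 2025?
Yes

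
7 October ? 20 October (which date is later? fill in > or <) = <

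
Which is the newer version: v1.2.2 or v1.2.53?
v1.2.53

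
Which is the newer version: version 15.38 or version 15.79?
version 15.79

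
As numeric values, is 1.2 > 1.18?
True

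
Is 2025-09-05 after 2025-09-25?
No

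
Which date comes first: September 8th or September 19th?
September 8th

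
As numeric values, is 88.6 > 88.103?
True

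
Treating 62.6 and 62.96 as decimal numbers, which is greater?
62.96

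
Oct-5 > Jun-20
True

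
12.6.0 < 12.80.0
True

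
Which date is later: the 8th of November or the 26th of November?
the 26th of November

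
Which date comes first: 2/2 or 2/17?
2/2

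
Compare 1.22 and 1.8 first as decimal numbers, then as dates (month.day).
As decimals: 1.22 < 1.8. As dates: 1/22 is later than 1/8 (day 22 > day 8).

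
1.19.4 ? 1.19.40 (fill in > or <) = <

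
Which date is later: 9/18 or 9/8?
9/18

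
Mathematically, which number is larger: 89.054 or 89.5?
89.5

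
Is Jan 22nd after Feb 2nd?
No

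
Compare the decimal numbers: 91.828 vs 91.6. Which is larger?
91.828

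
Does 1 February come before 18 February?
Yes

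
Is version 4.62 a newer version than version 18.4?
No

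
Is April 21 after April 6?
Yes. Day 21 comes after day 6 in April — this is a date comparison, not a decimal one (the decimal 4.21 would be smaller than 4.6).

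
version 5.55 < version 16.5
True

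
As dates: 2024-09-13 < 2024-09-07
False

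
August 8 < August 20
True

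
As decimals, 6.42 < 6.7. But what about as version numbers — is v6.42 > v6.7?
True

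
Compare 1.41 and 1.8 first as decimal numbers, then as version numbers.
As decimals: 1.41 < 1.8. As versions: v1.41 > v1.8 (minor version 41 > 8).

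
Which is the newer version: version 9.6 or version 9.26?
version 9.26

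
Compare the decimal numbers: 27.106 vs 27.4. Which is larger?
27.4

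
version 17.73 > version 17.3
True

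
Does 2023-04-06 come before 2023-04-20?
Yes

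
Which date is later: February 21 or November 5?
November 5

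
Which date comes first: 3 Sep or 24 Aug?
24 Aug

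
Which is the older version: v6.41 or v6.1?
v6.1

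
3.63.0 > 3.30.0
True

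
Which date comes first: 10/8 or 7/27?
7/27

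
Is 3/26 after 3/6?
Yes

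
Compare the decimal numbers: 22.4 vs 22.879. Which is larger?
22.879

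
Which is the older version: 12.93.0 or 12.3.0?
12.3.0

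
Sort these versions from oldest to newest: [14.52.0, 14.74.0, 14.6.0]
[14.6.0, 14.52.0, 14.74.0]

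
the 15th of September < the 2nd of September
False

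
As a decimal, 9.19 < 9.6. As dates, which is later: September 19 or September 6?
September 19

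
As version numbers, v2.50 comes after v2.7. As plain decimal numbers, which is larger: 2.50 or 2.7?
2.7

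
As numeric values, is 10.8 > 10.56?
True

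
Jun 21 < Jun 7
False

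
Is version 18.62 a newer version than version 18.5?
Yes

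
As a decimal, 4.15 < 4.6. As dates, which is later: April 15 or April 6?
April 15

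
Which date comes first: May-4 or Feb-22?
Feb-22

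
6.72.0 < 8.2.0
True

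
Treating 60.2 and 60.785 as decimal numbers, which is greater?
60.785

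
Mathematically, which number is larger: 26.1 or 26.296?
26.296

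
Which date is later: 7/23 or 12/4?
12/4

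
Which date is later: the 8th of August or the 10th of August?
the 10th of August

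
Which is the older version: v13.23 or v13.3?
v13.3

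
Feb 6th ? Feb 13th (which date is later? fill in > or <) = <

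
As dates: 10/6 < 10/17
True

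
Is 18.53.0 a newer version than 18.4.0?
Yes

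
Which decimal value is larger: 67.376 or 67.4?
67.4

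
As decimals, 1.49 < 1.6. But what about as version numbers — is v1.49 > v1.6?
True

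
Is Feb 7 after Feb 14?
No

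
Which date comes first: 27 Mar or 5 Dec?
27 Mar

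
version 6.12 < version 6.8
False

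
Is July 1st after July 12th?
No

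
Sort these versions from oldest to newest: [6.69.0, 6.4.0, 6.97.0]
[6.4.0, 6.69.0, 6.97.0]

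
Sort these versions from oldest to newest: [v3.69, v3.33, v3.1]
[v3.1, v3.33, v3.69]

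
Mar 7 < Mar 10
True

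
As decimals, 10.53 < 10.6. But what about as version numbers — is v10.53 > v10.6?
True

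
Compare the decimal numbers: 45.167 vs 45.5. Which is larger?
45.5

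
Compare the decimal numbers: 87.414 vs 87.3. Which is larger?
87.414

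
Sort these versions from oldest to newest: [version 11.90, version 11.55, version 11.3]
[version 11.3, version 11.55, version 11.90]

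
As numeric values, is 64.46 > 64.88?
False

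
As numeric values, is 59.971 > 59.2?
True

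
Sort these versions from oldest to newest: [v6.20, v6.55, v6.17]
[v6.17, v6.20, v6.55]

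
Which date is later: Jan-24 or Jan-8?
Jan-24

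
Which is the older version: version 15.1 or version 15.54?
version 15.1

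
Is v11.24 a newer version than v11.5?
Yes. Version numbers are compared segment by segment as integers, not as decimals: minor version 24 > 5, so v11.24 > v11.5 (even though the decimal 11.24 < 11.5).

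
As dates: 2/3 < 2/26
True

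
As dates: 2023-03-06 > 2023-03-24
False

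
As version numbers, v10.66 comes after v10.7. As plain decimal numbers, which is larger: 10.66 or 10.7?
10.7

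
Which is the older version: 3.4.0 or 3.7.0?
3.4.0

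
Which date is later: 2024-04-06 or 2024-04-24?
2024-04-24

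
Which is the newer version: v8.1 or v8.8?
v8.8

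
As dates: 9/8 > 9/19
False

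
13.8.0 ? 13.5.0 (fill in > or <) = >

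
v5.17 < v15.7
True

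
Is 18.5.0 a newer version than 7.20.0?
Yes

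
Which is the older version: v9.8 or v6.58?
v6.58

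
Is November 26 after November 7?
Yes. Day 26 comes after day 7 in November — this is a date comparison, not a decimal one (the decimal 11.26 would be smaller than 11.7).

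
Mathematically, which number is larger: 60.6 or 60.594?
60.6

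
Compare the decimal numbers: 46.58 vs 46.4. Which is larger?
46.58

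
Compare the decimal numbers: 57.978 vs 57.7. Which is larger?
57.978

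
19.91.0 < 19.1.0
False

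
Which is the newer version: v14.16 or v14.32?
v14.32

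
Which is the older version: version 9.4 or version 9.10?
version 9.4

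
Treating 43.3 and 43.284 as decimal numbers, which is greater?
43.3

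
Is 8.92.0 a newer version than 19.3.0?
No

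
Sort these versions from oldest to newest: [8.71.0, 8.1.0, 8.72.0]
[8.1.0, 8.71.0, 8.72.0]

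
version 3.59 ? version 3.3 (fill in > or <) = >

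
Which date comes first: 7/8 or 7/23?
7/8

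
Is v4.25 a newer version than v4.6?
Yes. Version numbers are compared segment by segment as integers, not as decimals: minor version 25 > 6, so v4.25 > v4.6 (even though the decimal 4.25 < 4.6).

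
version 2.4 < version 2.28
True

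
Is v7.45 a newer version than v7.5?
Yes. Version numbers are compared segment by segment as integers, not as decimals: minor version 45 > 5, so v7.45 > v7.5 (even though the decimal 7.45 < 7.5).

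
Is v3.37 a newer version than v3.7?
Yes. Version numbers are compared segment by segment as integers, not as decimals: minor version 37 > 7, so v3.37 > v3.7 (even though the decimal 3.37 < 3.7).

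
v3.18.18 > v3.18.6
True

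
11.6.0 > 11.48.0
False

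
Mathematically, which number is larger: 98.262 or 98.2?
98.262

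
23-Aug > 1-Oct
False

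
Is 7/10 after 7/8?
Yes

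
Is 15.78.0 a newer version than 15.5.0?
Yes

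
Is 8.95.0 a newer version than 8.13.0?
Yes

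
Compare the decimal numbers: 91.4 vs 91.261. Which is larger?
91.4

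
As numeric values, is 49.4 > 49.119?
True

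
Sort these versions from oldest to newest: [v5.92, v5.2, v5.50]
[v5.2, v5.50, v5.92]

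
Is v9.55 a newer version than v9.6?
Yes. Version numbers are compared segment by segment as integers, not as decimals: minor version 55 > 6, so v9.55 > v9.6 (even though the decimal 9.55 < 9.6).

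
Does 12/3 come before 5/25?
No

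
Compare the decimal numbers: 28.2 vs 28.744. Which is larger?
28.744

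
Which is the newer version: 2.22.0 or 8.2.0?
8.2.0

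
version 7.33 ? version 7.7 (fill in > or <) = >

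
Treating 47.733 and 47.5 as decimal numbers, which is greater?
47.733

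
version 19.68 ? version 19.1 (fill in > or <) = >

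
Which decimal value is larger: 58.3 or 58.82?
58.82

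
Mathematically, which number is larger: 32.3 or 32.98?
32.98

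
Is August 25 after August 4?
Yes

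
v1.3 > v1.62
False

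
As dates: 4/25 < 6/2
True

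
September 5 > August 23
True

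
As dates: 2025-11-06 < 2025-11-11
True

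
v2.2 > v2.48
False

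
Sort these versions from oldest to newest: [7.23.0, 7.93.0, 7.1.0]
[7.1.0, 7.23.0, 7.93.0]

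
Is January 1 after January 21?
No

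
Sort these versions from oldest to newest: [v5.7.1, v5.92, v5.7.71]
[v5.7.1, v5.7.71, v5.92]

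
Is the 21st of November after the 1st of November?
Yes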